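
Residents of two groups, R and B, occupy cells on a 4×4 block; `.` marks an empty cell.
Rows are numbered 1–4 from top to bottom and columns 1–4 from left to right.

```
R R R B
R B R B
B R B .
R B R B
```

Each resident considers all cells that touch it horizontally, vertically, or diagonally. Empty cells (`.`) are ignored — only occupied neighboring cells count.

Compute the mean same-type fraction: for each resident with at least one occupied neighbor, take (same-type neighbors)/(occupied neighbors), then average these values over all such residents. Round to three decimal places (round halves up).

(1,1)R 2/3
(1,2)R 4/5
(1,3)R 2/5
(1,4)B 1/3
(2,1)R 3/5
(2,2)B 2/8
(2,3)R 3/7
(2,4)B 2/4
(3,1)B 2/5
(3,2)R 4/8
(3,3)B 4/7
(4,1)R 1/3
(4,2)B 2/5
(4,3)R 1/4
(4,4)B 1/2
Sum over 15 residents: 2/3 + 4/5 + 2/5 + 1/3 + 3/5 + 2/8 + 3/7 + 2/4 + 2/5 + 4/8 + 4/7 + 1/3 + 2/5 + 1/4 + 1/2 = 104/15; mean = 104/15 ÷ 15 = 104/225 = 0.462222… → 0.462.

0.462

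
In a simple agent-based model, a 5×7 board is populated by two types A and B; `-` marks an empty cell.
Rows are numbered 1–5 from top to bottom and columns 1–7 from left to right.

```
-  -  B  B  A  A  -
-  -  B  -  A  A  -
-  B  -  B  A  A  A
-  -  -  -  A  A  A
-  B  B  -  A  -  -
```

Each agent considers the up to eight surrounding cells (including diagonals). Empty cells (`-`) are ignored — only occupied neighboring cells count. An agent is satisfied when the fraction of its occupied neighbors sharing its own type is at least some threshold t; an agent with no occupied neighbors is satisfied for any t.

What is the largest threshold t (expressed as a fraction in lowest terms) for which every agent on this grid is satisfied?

1/4

Row 1: (1,3)B 2/2 · (1,4)B 2/4 · (1,5)A 3/4 · (1,6)A 3/3
Row 2: (2,3)B 4/4 · (2,5)A 5/7 · (2,6)A 6/6
Row 3: (3,2)B 1/1 · (3,4)B 1/4 · (3,5)A 5/6 · (3,6)A 7/7 · (3,7)A 4/4
Row 4: (4,5)A 4/5 · (4,6)A 6/6 · (4,7)A 3/3
Row 5: (5,2)B 1/1 · (5,3)B 1/1 · (5,5)A 2/2
The smallest same-type fraction is 1/4 at (3,4), which reduces to 1/4. Any threshold above that leaves this agent unsatisfied.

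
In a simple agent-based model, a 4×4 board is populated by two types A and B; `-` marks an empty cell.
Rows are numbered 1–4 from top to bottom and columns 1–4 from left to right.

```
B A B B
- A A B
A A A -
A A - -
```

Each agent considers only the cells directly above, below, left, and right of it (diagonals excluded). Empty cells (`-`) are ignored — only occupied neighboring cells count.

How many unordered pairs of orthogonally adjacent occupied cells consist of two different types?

4

Scan each occupied cell's neighbors to the right and below so each pair is counted once.
From row 1: 3 unlike of 6 pairs (running 3/6).
From row 2: 1 unlike of 4 pairs (running 4/10).
From row 3: 0 unlike of 4 pairs (running 4/14).
From row 4: 0 unlike of 1 pairs (running 4/15).
Total adjacent occupied pairs: 15; unlike-type pairs: 4.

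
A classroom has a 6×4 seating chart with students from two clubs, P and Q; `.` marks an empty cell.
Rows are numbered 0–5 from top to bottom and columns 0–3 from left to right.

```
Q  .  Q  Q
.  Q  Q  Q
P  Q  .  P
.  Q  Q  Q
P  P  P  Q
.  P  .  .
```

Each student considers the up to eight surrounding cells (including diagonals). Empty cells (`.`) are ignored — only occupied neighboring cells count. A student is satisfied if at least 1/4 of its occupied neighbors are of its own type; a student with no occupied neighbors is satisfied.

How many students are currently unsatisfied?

(0,0)Q 1/1 ✓
(0,2)Q 4/4 ✓
(0,3)Q 3/3 ✓
(1,1)Q 4/5 ✓
(1,2)Q 5/6 ✓
(1,3)Q 3/4 ✓
(2,0)P 0/3 ✗
(2,1)Q 4/5 ✓
(2,3)P 0/4 ✗
(3,1)Q 2/6 ✓
(3,2)Q 4/7 ✓
(3,3)Q 2/4 ✓
(4,0)P 2/3 ✓
(4,1)P 3/5 ✓
(4,2)P 2/6 ✓
(4,3)Q 2/3 ✓
(5,1)P 3/3 ✓
Unsatisfied: (2,0), (2,3) — 2 in total.

2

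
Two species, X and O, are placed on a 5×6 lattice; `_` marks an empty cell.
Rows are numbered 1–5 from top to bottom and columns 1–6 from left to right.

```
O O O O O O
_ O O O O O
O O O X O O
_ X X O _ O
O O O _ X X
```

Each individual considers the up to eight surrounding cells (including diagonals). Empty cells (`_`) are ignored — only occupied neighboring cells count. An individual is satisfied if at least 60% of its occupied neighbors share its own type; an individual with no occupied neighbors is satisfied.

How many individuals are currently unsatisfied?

10

Row 1: (1,1)O 2/2 ✓ · (1,2)O 4/4 ✓ · (1,3)O 5/5 ✓ · (1,4)O 5/5 ✓ · (1,5)O 5/5 ✓ · (1,6)O 3/3 ✓
Row 2: (2,2)O 7/7 ✓ · (2,3)O 7/8 ✓ · (2,4)O 7/8 ✓ · (2,5)O 7/8 ✓ · (2,6)O 5/5 ✓
Row 3: (3,1)O 2/3 ✓ · (3,2)O 4/6 ✓ · (3,3)O 5/8 ✓ · (3,4)X 1/7 ✗ · (3,5)O 6/7 ✓ · (3,6)O 4/4 ✓
Row 4: (4,2)X 1/7 ✗ · (4,3)X 2/7 ✗ · (4,4)O 3/6 ✗ · (4,6)O 2/4 ✗
Row 5: (5,1)O 1/2 ✗ · (5,2)O 2/4 ✗ · (5,3)O 2/4 ✗ · (5,5)X 1/3 ✗ · (5,6)X 1/2 ✗
Unsatisfied: (3,4), (4,2), (4,3), (4,4), (4,6), (5,1), (5,2), (5,3), (5,5), (5,6) — 10 in total.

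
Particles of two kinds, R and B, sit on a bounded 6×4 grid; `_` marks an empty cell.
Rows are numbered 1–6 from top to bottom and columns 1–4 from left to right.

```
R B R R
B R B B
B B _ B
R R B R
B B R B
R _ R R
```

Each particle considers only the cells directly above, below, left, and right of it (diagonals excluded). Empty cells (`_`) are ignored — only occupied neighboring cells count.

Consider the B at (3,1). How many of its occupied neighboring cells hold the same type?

2

Occupied neighbors of (3,1): (2,1)=B, (4,1)=R, (3,2)=B.
Same type (B): 2 of 3.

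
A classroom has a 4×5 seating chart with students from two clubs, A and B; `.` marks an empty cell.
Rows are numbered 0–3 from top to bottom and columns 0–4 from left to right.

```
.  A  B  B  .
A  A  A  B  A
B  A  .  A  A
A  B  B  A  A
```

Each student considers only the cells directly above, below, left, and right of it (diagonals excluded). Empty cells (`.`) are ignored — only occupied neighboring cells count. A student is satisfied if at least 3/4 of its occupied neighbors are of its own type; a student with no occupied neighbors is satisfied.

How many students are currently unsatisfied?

13

Row 0: (0,1)A 1/2 unhappy · (0,2)B 1/3 unhappy · (0,3)B 2/2 ok
Row 1: (1,0)A 1/2 unhappy · (1,1)A 4/4 ok · (1,2)A 1/3 unhappy · (1,3)B 1/4 unhappy · (1,4)A 1/2 unhappy
Row 2: (2,0)B 0/3 unhappy · (2,1)A 1/3 unhappy · (2,3)A 2/3 unhappy · (2,4)A 3/3 ok
Row 3: (3,0)A 0/2 unhappy · (3,1)B 1/3 unhappy · (3,2)B 1/2 unhappy · (3,3)A 2/3 unhappy · (3,4)A 2/2 ok
Unsatisfied: (0,1), (0,2), (1,0), (1,2), (1,3), (1,4), (2,0), (2,1), (2,3), (3,0), (3,1), (3,2), (3,3) — 13 in total.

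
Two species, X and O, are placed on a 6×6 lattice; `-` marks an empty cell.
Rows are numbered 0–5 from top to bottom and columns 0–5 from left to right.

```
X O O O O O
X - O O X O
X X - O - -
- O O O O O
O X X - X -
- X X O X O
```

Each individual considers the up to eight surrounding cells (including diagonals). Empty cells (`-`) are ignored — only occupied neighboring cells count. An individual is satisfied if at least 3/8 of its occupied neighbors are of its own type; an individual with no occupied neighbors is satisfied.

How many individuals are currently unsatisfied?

(0,0)X 1/2 satisfied
(0,1)O 2/4 satisfied
(0,2)O 4/4 satisfied
(0,3)O 4/5 satisfied
(0,4)O 4/5 satisfied
(0,5)O 2/3 satisfied
(1,0)X 3/4 satisfied
(1,2)O 5/6 satisfied
(1,3)O 5/6 satisfied
(1,4)X 0/6 not
(1,5)O 2/3 satisfied
(2,0)X 2/3 satisfied
(2,1)X 2/5 satisfied
(2,3)O 5/6 satisfied
(3,1)O 2/6 not
(3,2)O 3/6 satisfied
(3,3)O 3/5 satisfied
(3,4)O 3/4 satisfied
(3,5)O 1/2 satisfied
(4,0)O 1/3 not
(4,1)X 3/6 satisfied
(4,2)X 3/7 satisfied
(4,4)X 1/6 not
(5,1)X 3/4 satisfied
(5,2)X 3/4 satisfied
(5,3)O 0/4 not
(5,4)X 1/3 not
(5,5)O 0/2 not
Unsatisfied: (1,4), (3,1), (4,0), (4,4), (5,3), (5,4), (5,5) — 7 in total.

7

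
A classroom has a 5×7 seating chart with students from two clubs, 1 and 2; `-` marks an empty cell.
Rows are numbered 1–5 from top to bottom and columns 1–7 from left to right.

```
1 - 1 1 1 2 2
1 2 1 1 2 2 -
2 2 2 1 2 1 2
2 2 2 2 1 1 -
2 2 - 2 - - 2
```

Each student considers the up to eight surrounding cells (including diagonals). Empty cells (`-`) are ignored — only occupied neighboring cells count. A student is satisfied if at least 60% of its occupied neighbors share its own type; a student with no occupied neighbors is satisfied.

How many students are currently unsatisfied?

13

(1,1)1 1/2 unhappy
(1,3)1 3/4 ok
(1,4)1 4/5 ok
(1,5)1 2/5 unhappy
(1,6)2 3/4 ok
(1,7)2 2/2 ok
(2,1)1 1/4 unhappy
(2,2)2 3/7 unhappy
(2,3)1 4/7 unhappy
(2,4)1 5/8 ok
(2,5)2 3/8 unhappy
(2,6)2 5/7 ok
(3,1)2 4/5 ok
(3,2)2 6/8 ok
(3,3)2 5/8 ok
(3,4)1 3/8 unhappy
(3,5)2 3/8 unhappy
(3,6)1 2/6 unhappy
(3,7)2 1/3 unhappy
(4,1)2 5/5 ok
(4,2)2 7/7 ok
(4,3)2 6/7 ok
(4,4)2 4/6 ok
(4,5)1 3/6 unhappy
(4,6)1 2/5 unhappy
(5,1)2 3/3 ok
(5,2)2 4/4 ok
(5,4)2 2/3 ok
(5,7)2 0/1 unhappy
Unsatisfied: (1,1), (1,5), (2,1), (2,2), (2,3), (2,5), (3,4), (3,5), (3,6), (3,7), (4,5), (4,6), (5,7) — 13 in total.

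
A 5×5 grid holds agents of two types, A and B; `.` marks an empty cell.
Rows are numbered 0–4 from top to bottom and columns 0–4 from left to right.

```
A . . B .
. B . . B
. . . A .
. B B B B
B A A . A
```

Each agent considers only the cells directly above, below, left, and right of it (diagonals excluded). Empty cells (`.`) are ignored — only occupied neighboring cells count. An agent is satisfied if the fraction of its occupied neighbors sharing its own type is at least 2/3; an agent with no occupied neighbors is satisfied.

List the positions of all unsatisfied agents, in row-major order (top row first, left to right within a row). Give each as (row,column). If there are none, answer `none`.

(2,3), (3,1), (3,4), (4,0), (4,1), (4,2), (4,4)

Row 0: (0,0)A 0/0 ✓ · (0,3)B 0/0 ✓
Row 1: (1,1)B 0/0 ✓ · (1,4)B 0/0 ✓
Row 2: (2,3)A 0/1 ✗
Row 3: (3,1)B 1/2 ✗ · (3,2)B 2/3 ✓ · (3,3)B 2/3 ✓ · (3,4)B 1/2 ✗
Row 4: (4,0)B 0/1 ✗ · (4,1)A 1/3 ✗ · (4,2)A 1/2 ✗ · (4,4)A 0/1 ✗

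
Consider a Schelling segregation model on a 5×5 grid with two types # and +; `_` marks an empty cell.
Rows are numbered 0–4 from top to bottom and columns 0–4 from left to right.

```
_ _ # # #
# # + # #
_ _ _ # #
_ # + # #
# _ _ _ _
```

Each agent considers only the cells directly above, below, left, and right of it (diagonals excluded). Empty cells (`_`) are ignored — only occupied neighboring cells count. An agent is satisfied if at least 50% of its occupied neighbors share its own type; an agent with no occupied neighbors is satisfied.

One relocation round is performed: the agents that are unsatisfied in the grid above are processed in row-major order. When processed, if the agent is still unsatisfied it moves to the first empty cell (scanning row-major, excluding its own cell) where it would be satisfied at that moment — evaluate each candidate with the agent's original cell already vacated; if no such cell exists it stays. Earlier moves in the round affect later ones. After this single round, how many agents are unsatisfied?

Initially unsatisfied (in order): (1,2), (3,1), (3,2).
  (1,2) → (2,2).
  (3,1) → (0,0).
  (3,2): now satisfied by earlier moves; stays.
Resulting grid:
# _ # # #
# # _ # #
_ _ + # #
_ _ + # #
# _ _ _ _
All satisfied now.

0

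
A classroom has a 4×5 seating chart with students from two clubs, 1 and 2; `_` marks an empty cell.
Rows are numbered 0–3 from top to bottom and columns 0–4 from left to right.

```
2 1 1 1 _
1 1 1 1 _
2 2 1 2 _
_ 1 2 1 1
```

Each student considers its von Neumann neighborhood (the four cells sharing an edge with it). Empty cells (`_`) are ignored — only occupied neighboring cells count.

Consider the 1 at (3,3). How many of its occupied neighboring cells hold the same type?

Occupied neighbors of (3,3): (2,3)=2, (3,2)=2, (3,4)=1.
Same type (1): 1 of 3.

1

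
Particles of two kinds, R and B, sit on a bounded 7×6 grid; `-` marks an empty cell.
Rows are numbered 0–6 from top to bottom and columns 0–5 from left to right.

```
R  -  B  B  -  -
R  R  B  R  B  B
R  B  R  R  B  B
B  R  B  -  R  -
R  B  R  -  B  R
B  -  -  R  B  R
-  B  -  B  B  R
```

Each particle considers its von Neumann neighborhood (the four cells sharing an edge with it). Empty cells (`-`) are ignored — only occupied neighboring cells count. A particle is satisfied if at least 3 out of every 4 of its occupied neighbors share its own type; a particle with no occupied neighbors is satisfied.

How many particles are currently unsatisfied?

(0,0)R 1/1 ✓
(0,2)B 2/2 ✓
(0,3)B 1/2 ✗
(1,0)R 3/3 ✓
(1,1)R 1/3 ✗
(1,2)B 1/4 ✗
(1,3)R 1/4 ✗
(1,4)B 2/3 ✗
(1,5)B 2/2 ✓
(2,0)R 1/3 ✗
(2,1)B 0/4 ✗
(2,2)R 1/4 ✗
(2,3)R 2/3 ✗
(2,4)B 2/4 ✗
(2,5)B 2/2 ✓
(3,0)B 0/3 ✗
(3,1)R 0/4 ✗
(3,2)B 0/3 ✗
(3,4)R 0/2 ✗
(4,0)R 0/3 ✗
(4,1)B 0/3 ✗
(4,2)R 0/2 ✗
(4,4)B 1/3 ✗
(4,5)R 1/2 ✗
(5,0)B 0/1 ✗
(5,3)R 0/2 ✗
(5,4)B 2/4 ✗
(5,5)R 2/3 ✗
(6,1)B 0/0 ✓
(6,3)B 1/2 ✗
(6,4)B 2/3 ✗
(6,5)R 1/2 ✗
Unsatisfied: (0,3), (1,1), (1,2), (1,3), (1,4), (2,0), (2,1), (2,2), (2,3), (2,4), (3,0), (3,1), (3,2), (3,4), (4,0), (4,1), (4,2), (4,4), (4,5), (5,0), (5,3), (5,4), (5,5), (6,3), (6,4), (6,5) — 26 in total.

26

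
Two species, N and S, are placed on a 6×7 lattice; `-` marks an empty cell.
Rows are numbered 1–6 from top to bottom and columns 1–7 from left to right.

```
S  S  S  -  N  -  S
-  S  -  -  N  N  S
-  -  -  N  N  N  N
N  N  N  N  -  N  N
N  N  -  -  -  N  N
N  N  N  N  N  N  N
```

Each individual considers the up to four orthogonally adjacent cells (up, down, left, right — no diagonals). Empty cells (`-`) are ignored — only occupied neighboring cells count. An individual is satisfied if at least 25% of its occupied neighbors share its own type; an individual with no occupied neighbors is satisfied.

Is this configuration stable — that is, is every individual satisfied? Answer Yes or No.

Yes

Row 1: (1,1)S 1/1 ok · (1,2)S 3/3 ok · (1,3)S 1/1 ok · (1,5)N 1/1 ok · (1,7)S 1/1 ok
Row 2: (2,2)S 1/1 ok · (2,5)N 3/3 ok · (2,6)N 2/3 ok · (2,7)S 1/3 ok
Row 3: (3,4)N 2/2 ok · (3,5)N 3/3 ok · (3,6)N 4/4 ok · (3,7)N 2/3 ok
Row 4: (4,1)N 2/2 ok · (4,2)N 3/3 ok · (4,3)N 2/2 ok · (4,4)N 2/2 ok · (4,6)N 3/3 ok · (4,7)N 3/3 ok
Row 5: (5,1)N 3/3 ok · (5,2)N 3/3 ok · (5,6)N 3/3 ok · (5,7)N 3/3 ok
Row 6: (6,1)N 2/2 ok · (6,2)N 3/3 ok · (6,3)N 2/2 ok · (6,4)N 2/2 ok · (6,5)N 2/2 ok · (6,6)N 3/3 ok · (6,7)N 2/2 ok
All meet the threshold, so the configuration is stable.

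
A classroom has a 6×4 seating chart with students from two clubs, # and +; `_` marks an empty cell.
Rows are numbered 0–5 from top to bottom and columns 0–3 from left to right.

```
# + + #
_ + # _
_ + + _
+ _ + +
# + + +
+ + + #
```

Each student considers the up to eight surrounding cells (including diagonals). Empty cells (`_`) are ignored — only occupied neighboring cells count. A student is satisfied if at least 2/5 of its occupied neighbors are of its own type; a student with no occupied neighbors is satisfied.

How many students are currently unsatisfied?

(0,0)# 0/2 ✗
(0,1)+ 2/4 ✓
(0,2)+ 2/4 ✓
(0,3)# 1/2 ✓
(1,1)+ 4/6 ✓
(1,2)# 1/6 ✗
(2,1)+ 4/5 ✓
(2,2)+ 4/5 ✓
(3,0)+ 2/3 ✓
(3,2)+ 6/6 ✓
(3,3)+ 4/4 ✓
(4,0)# 0/4 ✗
(4,1)+ 6/7 ✓
(4,2)+ 6/7 ✓
(4,3)+ 4/5 ✓
(5,0)+ 2/3 ✓
(5,1)+ 4/5 ✓
(5,2)+ 4/5 ✓
(5,3)# 0/3 ✗
Unsatisfied: (0,0), (1,2), (4,0), (5,3) — 4 in total.

4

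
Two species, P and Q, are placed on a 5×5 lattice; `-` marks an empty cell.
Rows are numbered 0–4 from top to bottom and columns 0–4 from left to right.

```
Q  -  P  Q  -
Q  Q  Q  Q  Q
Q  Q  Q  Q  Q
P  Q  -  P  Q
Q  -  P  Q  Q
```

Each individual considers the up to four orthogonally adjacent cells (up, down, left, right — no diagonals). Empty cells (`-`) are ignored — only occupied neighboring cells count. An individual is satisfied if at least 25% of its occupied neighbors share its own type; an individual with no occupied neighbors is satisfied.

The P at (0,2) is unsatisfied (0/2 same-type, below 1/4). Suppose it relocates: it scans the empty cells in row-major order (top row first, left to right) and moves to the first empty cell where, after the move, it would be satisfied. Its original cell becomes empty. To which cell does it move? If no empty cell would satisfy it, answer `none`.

Vacating (0,2). Empty cells in order:
  (0,1): 0/2 same-type → still unsatisfied.
  (0,4): 0/2 same-type → still unsatisfied.
  (3,2): 2/4 same-type → satisfied — stop here.

(3,2)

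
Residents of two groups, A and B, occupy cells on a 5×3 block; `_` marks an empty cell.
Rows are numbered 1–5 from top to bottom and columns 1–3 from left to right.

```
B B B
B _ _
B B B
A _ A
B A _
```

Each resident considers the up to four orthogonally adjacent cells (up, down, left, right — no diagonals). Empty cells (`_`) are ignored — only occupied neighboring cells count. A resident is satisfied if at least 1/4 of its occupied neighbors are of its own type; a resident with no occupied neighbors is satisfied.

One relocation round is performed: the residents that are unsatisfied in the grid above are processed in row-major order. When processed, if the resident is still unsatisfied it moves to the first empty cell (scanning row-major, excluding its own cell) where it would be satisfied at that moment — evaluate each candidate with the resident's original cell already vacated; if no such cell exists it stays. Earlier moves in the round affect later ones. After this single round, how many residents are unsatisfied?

Initially unsatisfied (in order): (4,1), (4,3), (5,1), (5,2).
  (4,1) → (4,2).
  (4,3): now satisfied by earlier moves; stays.
  (5,1) → (2,2).
  (5,2): now satisfied by earlier moves; stays.
Resulting grid:
B B B
B B _
B B B
_ A A
_ A _
All satisfied now.

0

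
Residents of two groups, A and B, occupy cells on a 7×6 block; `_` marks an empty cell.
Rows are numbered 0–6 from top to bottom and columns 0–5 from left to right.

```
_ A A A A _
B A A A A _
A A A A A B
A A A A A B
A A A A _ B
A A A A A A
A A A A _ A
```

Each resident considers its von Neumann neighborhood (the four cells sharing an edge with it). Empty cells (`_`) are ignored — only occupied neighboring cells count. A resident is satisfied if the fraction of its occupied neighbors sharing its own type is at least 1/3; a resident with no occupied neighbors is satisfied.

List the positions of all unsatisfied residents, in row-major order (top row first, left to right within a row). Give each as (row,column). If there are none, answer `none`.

(1,0)

Row 0: (0,1)A 2/2 ✓ · (0,2)A 3/3 ✓ · (0,3)A 3/3 ✓ · (0,4)A 2/2 ✓
Row 1: (1,0)B 0/2 ✗ · (1,1)A 3/4 ✓ · (1,2)A 4/4 ✓ · (1,3)A 4/4 ✓ · (1,4)A 3/3 ✓
Row 2: (2,0)A 2/3 ✓ · (2,1)A 4/4 ✓ · (2,2)A 4/4 ✓ · (2,3)A 4/4 ✓ · (2,4)A 3/4 ✓ · (2,5)B 1/2 ✓
Row 3: (3,0)A 3/3 ✓ · (3,1)A 4/4 ✓ · (3,2)A 4/4 ✓ · (3,3)A 4/4 ✓ · (3,4)A 2/3 ✓ · (3,5)B 2/3 ✓
Row 4: (4,0)A 3/3 ✓ · (4,1)A 4/4 ✓ · (4,2)A 4/4 ✓ · (4,3)A 3/3 ✓ · (4,5)B 1/2 ✓
Row 5: (5,0)A 3/3 ✓ · (5,1)A 4/4 ✓ · (5,2)A 4/4 ✓ · (5,3)A 4/4 ✓ · (5,4)A 2/2 ✓ · (5,5)A 2/3 ✓
Row 6: (6,0)A 2/2 ✓ · (6,1)A 3/3 ✓ · (6,2)A 3/3 ✓ · (6,3)A 2/2 ✓ · (6,5)A 1/1 ✓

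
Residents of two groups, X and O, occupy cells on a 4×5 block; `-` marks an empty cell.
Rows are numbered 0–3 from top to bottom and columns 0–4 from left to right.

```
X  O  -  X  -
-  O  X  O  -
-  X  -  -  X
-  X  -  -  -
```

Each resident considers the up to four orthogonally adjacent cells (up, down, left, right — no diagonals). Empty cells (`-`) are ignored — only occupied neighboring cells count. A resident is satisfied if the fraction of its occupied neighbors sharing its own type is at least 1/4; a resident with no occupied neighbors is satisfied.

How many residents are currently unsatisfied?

4

(0,0)X 0/1 ✗
(0,1)O 1/2 ✓
(0,3)X 0/1 ✗
(1,1)O 1/3 ✓
(1,2)X 0/2 ✗
(1,3)O 0/2 ✗
(2,1)X 1/2 ✓
(2,4)X 0/0 ✓
(3,1)X 1/1 ✓
Unsatisfied: (0,0), (0,3), (1,2), (1,3) — 4 in total.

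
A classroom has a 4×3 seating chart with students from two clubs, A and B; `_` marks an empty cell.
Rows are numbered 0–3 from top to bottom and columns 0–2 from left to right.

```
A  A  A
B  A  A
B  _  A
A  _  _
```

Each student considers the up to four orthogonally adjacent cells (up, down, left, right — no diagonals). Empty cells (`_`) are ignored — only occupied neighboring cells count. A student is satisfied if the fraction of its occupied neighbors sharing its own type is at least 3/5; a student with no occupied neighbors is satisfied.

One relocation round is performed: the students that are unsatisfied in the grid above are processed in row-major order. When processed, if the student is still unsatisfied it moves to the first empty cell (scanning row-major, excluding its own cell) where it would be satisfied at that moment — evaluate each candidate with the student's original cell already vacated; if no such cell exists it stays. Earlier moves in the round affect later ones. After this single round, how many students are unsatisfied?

Initially unsatisfied (in order): (0,0), (1,0), (2,0), (3,0).
  (0,0) → (2,1).
  (1,0): no empty cell satisfies it; stays.
  (2,0): no empty cell satisfies it; stays.
  (3,0) → (3,1).
Resulting grid:
_ A A
B A A
B A A
_ A _
Unsatisfied now: (1,0), (2,0).

2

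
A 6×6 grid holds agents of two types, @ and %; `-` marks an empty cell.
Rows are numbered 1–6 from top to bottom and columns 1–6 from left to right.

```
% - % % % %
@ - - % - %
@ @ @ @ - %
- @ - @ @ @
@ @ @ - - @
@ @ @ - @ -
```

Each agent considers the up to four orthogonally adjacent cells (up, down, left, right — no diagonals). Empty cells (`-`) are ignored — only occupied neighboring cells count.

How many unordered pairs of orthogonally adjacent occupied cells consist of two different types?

3

Scan each occupied cell's neighbors to the right and below so each pair is counted once.
Row 1: %(1,1)–@(2,1)≠ %(1,3)–%(1,4)= %(1,4)–%(1,5)= %(1,4)–%(2,4)= %(1,5)–%(1,6)= %(1,6)–%(2,6)=  → 1/6 unlike.
Row 2: @(2,1)–@(3,1)= %(2,4)–@(3,4)≠ %(2,6)–%(3,6)=  → 1/3 unlike.
Row 3: @(3,1)–@(3,2)= @(3,2)–@(3,3)= @(3,2)–@(4,2)= @(3,3)–@(3,4)= @(3,4)–@(4,4)= %(3,6)–@(4,6)≠  → 1/6 unlike.
Row 4: @(4,2)–@(5,2)= @(4,4)–@(4,5)= @(4,5)–@(4,6)= @(4,6)–@(5,6)=  → 0/4 unlike.
Row 5: @(5,1)–@(5,2)= @(5,1)–@(6,1)= @(5,2)–@(5,3)= @(5,2)–@(6,2)= @(5,3)–@(6,3)=  → 0/5 unlike.
Row 6: @(6,1)–@(6,2)= @(6,2)–@(6,3)=  → 0/2 unlike.
Total adjacent occupied pairs: 26; unlike-type pairs: 3.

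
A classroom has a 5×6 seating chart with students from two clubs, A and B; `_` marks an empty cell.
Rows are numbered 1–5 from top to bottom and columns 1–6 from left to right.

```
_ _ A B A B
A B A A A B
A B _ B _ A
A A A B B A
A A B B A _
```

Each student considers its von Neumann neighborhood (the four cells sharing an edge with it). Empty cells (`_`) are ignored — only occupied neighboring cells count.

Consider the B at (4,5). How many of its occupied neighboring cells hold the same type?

1

Occupied neighbors of (4,5): (5,5)=A, (4,4)=B, (4,6)=A.
Same type (B): 1 of 3.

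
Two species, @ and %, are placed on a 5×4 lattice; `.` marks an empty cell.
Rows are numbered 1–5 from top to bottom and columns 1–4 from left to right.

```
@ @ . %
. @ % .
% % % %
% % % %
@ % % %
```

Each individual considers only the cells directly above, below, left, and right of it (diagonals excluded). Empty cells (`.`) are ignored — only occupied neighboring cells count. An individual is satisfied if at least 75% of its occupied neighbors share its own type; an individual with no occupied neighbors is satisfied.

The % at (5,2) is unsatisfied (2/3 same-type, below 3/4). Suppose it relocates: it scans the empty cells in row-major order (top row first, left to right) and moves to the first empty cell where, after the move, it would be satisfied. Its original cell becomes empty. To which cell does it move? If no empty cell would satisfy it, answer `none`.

(2,4)

Vacating (5,2). Empty cells in order:
  (1,3): 2/3 same-type → still unsatisfied.
  (2,1): 1/3 same-type → still unsatisfied.
  (2,4): 3/3 same-type → satisfied — stop here.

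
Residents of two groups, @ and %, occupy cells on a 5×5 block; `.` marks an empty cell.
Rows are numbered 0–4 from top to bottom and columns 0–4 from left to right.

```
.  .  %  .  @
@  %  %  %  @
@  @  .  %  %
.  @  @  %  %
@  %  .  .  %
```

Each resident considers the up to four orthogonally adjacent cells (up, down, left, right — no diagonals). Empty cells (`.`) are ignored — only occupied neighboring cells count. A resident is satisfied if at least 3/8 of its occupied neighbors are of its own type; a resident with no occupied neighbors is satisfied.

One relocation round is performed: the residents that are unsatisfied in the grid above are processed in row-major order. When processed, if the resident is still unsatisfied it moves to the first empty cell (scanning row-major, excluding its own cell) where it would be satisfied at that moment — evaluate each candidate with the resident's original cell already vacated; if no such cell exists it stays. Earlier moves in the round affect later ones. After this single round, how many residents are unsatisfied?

Initially unsatisfied (in order): (1,1), (1,4), (4,0), (4,1).
  (1,1) → (0,1).
  (1,4) → (0,0).
  (4,0) → (1,1).
  (4,1) → (0,3).
Resulting grid:
@ % % % @
@ @ % % .
@ @ . % %
. @ @ % %
. . . . %
Unsatisfied now: (0,1), (0,4).

2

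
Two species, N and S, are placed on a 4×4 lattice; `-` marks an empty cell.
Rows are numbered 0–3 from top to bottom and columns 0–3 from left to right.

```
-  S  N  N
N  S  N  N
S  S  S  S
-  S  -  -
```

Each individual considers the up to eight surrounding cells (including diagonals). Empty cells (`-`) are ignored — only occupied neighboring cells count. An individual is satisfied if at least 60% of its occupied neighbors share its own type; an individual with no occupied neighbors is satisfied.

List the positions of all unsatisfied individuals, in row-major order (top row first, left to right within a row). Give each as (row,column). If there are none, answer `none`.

(0,1), (1,0), (1,1), (1,2), (2,3)

Row 0: (0,1)S 1/4 unhappy · (0,2)N 3/5 ok · (0,3)N 3/3 ok
Row 1: (1,0)N 0/4 unhappy · (1,1)S 4/7 unhappy · (1,2)N 3/8 unhappy · (1,3)N 3/5 ok
Row 2: (2,0)S 3/4 ok · (2,1)S 4/6 ok · (2,2)S 4/6 ok · (2,3)S 1/3 unhappy
Row 3: (3,1)S 3/3 ok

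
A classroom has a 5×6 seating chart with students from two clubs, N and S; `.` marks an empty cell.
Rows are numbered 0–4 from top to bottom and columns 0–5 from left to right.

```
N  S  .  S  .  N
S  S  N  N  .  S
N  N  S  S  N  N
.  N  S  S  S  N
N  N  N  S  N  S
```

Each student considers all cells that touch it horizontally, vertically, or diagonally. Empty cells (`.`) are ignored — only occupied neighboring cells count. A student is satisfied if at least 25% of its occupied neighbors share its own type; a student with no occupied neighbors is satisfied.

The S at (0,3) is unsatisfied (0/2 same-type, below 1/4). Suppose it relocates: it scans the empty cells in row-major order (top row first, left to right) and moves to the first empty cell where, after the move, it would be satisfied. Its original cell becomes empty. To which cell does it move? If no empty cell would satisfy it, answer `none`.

Vacating (0,3). Empty cells in order:
  (0,2): 2/4 same-type → satisfied — stop here.

(0,2)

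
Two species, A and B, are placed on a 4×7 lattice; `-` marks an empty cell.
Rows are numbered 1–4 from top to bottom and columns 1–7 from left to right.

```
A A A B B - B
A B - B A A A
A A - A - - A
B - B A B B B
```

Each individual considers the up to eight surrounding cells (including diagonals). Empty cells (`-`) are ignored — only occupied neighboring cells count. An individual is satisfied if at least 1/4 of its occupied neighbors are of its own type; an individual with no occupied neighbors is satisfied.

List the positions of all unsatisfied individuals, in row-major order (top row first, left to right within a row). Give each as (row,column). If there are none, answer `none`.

(1,1)A 2/3 ok
(1,2)A 3/4 ok
(1,3)A 1/4 ok
(1,4)B 2/4 ok
(1,5)B 2/4 ok
(1,7)B 0/2 unhappy
(2,1)A 4/5 ok
(2,2)B 0/6 unhappy
(2,4)B 2/5 ok
(2,5)A 2/5 ok
(2,6)A 3/5 ok
(2,7)A 2/3 ok
(3,1)A 2/4 ok
(3,2)A 2/5 ok
(3,4)A 2/5 ok
(3,7)A 2/4 ok
(4,1)B 0/2 unhappy
(4,3)B 0/3 unhappy
(4,4)A 1/3 ok
(4,5)B 1/3 ok
(4,6)B 2/3 ok
(4,7)B 1/2 ok

(1,7), (2,2), (4,1), (4,3)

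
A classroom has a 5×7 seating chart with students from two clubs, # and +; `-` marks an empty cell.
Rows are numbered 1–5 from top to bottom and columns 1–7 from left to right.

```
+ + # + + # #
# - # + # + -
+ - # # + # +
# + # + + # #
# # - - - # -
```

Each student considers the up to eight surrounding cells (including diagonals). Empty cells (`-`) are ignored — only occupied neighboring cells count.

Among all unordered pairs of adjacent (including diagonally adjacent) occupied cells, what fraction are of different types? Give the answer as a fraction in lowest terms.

Scan each occupied cell's neighbors to the right and below (and the two forward diagonals) so each pair is counted once.
From row 1: 12 unlike of 20 pairs (running 12/20).
From row 2: 8 unlike of 15 pairs (running 20/35).
From row 3: 12 unlike of 20 pairs (running 32/55).
From row 4: 7 unlike of 14 pairs (running 39/69).
From row 5: 0 unlike of 1 pairs (running 39/70).
Total adjacent occupied pairs: 70; unlike-type pairs: 39.
39/70 is already in lowest terms.

39/70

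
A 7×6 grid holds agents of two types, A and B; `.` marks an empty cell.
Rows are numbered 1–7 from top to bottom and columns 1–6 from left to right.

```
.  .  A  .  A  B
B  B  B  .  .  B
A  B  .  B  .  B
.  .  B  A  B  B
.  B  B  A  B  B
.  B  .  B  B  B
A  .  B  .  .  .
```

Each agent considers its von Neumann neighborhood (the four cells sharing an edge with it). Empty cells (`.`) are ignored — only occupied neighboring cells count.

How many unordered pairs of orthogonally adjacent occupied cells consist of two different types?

Scan each occupied cell's neighbors to the right and below so each pair is counted once.
Row 1: A(1,3)–B(2,3)≠ A(1,5)–B(1,6)≠ B(1,6)–B(2,6)=  → 2/3 unlike.
Row 2: B(2,1)–B(2,2)= B(2,1)–A(3,1)≠ B(2,2)–B(2,3)= B(2,2)–B(3,2)= B(2,6)–B(3,6)=  → 1/5 unlike.
Row 3: A(3,1)–B(3,2)≠ B(3,4)–A(4,4)≠ B(3,6)–B(4,6)=  → 2/3 unlike.
Row 4: B(4,3)–A(4,4)≠ B(4,3)–B(5,3)= A(4,4)–B(4,5)≠ A(4,4)–A(5,4)= B(4,5)–B(4,6)= B(4,5)–B(5,5)= B(4,6)–B(5,6)=  → 2/7 unlike.
Row 5: B(5,2)–B(5,3)= B(5,2)–B(6,2)= B(5,3)–A(5,4)≠ A(5,4)–B(5,5)≠ A(5,4)–B(6,4)≠ B(5,5)–B(5,6)= B(5,5)–B(6,5)= B(5,6)–B(6,6)=  → 3/8 unlike.
Row 6: B(6,4)–B(6,5)= B(6,5)–B(6,6)=  → 0/2 unlike.
Total adjacent occupied pairs: 28; unlike-type pairs: 10.

10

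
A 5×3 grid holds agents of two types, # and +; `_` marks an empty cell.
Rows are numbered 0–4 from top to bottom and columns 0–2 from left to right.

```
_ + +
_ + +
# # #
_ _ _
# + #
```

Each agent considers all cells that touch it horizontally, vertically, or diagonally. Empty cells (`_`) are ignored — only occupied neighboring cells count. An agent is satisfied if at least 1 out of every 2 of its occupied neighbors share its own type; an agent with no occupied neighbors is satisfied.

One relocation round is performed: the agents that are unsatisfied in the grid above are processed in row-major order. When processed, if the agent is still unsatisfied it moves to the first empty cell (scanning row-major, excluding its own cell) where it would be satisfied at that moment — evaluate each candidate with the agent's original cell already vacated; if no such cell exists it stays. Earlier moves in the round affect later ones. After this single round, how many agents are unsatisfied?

Initially unsatisfied (in order): (2,2), (4,0), (4,1), (4,2).
  (2,2) → (1,0).
  (4,0) → (3,0).
  (4,1) → (0,0).
  (4,2): now satisfied by earlier moves; stays.
Resulting grid:
+ + +
# + +
# # _
# _ _
_ _ #
Unsatisfied now: (1,0).

1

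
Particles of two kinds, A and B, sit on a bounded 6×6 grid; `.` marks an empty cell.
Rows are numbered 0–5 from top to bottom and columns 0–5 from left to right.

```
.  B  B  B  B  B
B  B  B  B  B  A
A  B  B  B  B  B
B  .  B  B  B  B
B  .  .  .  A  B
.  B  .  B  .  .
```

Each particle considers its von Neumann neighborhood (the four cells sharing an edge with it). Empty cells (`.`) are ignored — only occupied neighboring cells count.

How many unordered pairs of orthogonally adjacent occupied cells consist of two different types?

8

Scan each occupied cell's neighbors to the right and below so each pair is counted once.
Row 0: B(0,1)–B(0,2)= B(0,1)–B(1,1)= B(0,2)–B(0,3)= B(0,2)–B(1,2)= B(0,3)–B(0,4)= B(0,3)–B(1,3)= B(0,4)–B(0,5)= B(0,4)–B(1,4)= B(0,5)–A(1,5)≠  → 1/9 unlike.
Row 1: B(1,0)–B(1,1)= B(1,0)–A(2,0)≠ B(1,1)–B(1,2)= B(1,1)–B(2,1)= B(1,2)–B(1,3)= B(1,2)–B(2,2)= B(1,3)–B(1,4)= B(1,3)–B(2,3)= B(1,4)–A(1,5)≠ B(1,4)–B(2,4)= A(1,5)–B(2,5)≠  → 3/11 unlike.
Row 2: A(2,0)–B(2,1)≠ A(2,0)–B(3,0)≠ B(2,1)–B(2,2)= B(2,2)–B(2,3)= B(2,2)–B(3,2)= B(2,3)–B(2,4)= B(2,3)–B(3,3)= B(2,4)–B(2,5)= B(2,4)–B(3,4)= B(2,5)–B(3,5)=  → 2/10 unlike.
Row 3: B(3,0)–B(4,0)= B(3,2)–B(3,3)= B(3,3)–B(3,4)= B(3,4)–B(3,5)= B(3,4)–A(4,4)≠ B(3,5)–B(4,5)=  → 1/6 unlike.
Row 4: A(4,4)–B(4,5)≠  → 1/1 unlike.
Total adjacent occupied pairs: 37; unlike-type pairs: 8.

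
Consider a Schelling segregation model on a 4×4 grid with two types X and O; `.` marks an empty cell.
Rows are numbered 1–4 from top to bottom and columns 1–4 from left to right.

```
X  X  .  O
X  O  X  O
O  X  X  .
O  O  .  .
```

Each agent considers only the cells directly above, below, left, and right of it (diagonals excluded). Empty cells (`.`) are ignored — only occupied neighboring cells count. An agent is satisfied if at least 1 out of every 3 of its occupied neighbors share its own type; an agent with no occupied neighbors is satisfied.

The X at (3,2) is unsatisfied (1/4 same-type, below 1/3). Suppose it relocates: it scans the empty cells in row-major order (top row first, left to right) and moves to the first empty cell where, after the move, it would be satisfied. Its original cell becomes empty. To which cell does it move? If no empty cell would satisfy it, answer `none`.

Vacating (3,2). Empty cells in order:
  (1,3): 2/3 same-type → satisfied — stop here.

(1,3)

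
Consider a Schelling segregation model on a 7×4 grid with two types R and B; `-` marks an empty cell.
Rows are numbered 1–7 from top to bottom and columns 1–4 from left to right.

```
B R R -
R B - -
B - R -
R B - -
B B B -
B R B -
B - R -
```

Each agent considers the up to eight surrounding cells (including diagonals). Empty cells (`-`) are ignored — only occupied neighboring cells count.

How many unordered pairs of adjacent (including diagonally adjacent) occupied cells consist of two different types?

Scan each occupied cell's neighbors to the right and below (and the two forward diagonals) so each pair is counted once.
Row 1: B(1,1)–R(1,2)≠ B(1,1)–R(2,1)≠ B(1,1)–B(2,2)= R(1,2)–R(1,3)= R(1,2)–B(2,2)≠ R(1,2)–R(2,1)= R(1,3)–B(2,2)≠  → 4/7 unlike.
Row 2: R(2,1)–B(2,2)≠ R(2,1)–B(3,1)≠ B(2,2)–R(3,3)≠ B(2,2)–B(3,1)=  → 3/4 unlike.
Row 3: B(3,1)–R(4,1)≠ B(3,1)–B(4,2)= R(3,3)–B(4,2)≠  → 2/3 unlike.
Row 4: R(4,1)–B(4,2)≠ R(4,1)–B(5,1)≠ R(4,1)–B(5,2)≠ B(4,2)–B(5,2)= B(4,2)–B(5,3)= B(4,2)–B(5,1)=  → 3/6 unlike.
Row 5: B(5,1)–B(5,2)= B(5,1)–B(6,1)= B(5,1)–R(6,2)≠ B(5,2)–B(5,3)= B(5,2)–R(6,2)≠ B(5,2)–B(6,3)= B(5,2)–B(6,1)= B(5,3)–B(6,3)= B(5,3)–R(6,2)≠  → 3/9 unlike.
Row 6: B(6,1)–R(6,2)≠ B(6,1)–B(7,1)= R(6,2)–B(6,3)≠ R(6,2)–R(7,3)= R(6,2)–B(7,1)≠ B(6,3)–R(7,3)≠  → 4/6 unlike.
Total adjacent occupied pairs: 35; unlike-type pairs: 19.

19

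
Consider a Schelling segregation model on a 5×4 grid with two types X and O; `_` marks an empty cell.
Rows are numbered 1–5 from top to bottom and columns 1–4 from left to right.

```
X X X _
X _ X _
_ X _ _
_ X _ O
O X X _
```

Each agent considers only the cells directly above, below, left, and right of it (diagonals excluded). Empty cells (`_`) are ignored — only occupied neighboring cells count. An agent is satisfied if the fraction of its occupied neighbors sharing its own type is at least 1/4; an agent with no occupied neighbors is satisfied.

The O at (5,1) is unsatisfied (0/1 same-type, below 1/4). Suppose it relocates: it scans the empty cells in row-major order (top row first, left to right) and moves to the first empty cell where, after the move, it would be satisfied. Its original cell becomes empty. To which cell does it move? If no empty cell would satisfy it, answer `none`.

Vacating (5,1). Empty cells in order:
  (1,4): 0/1 same-type → still unsatisfied.
  (2,2): 0/4 same-type → still unsatisfied.
  (2,4): 0/1 same-type → still unsatisfied.
  (3,1): 0/2 same-type → still unsatisfied.
  (3,3): 0/2 same-type → still unsatisfied.
  (3,4): 1/1 same-type → satisfied — stop here.

(3,4)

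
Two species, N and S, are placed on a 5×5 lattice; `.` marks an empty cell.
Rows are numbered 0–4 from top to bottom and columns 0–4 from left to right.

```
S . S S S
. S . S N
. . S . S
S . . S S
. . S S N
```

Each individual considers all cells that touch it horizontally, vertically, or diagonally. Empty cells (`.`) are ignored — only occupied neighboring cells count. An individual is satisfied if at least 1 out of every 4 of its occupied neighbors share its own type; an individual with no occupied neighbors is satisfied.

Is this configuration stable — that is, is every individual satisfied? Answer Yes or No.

No

(0,0)S 1/1 ✓
(0,2)S 3/3 ✓
(0,3)S 3/4 ✓
(0,4)S 2/3 ✓
(1,1)S 3/3 ✓
(1,3)S 5/6 ✓
(1,4)N 0/4 ✗
(2,2)S 3/3 ✓
(2,4)S 3/4 ✓
(3,0)S 0/0 ✓
(3,3)S 5/6 ✓
(3,4)S 3/4 ✓
(4,2)S 2/2 ✓
(4,3)S 3/4 ✓
(4,4)N 0/3 ✗
For instance (1,4) has only 0/4 same-type neighbors, below 1/4.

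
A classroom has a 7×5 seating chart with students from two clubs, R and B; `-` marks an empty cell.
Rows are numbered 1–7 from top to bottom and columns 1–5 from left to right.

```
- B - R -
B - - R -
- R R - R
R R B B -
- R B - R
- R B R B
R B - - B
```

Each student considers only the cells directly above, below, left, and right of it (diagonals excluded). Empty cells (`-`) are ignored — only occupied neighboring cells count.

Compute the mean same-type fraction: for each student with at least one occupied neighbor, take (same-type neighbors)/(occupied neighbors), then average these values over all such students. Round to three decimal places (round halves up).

0.560

Row 1: (1,2)B — no occupied neighbors · (1,4)R 1/1
Row 2: (2,1)B — no occupied neighbors · (2,4)R 1/1
Row 3: (3,2)R 2/2 · (3,3)R 1/2 · (3,5)R — no occupied neighbors
Row 4: (4,1)R 1/1 · (4,2)R 3/4 · (4,3)B 2/4 · (4,4)B 1/1
Row 5: (5,2)R 2/3 · (5,3)B 2/3 · (5,5)R 0/1
Row 6: (6,2)R 1/3 · (6,3)B 1/3 · (6,4)R 0/2 · (6,5)B 1/3
Row 7: (7,1)R 0/1 · (7,2)B 0/2 · (7,5)B 1/1
Sum over 18 students: 1/1 + 1/1 + 2/2 + 1/2 + 1/1 + 3/4 + 2/4 + 1/1 + 2/3 + 2/3 + 0/1 + 1/3 + 1/3 + 0/2 + 1/3 + 0/1 + 0/2 + 1/1 = 121/12; mean = 121/12 ÷ 18 = 121/216 = 0.560185… → 0.560.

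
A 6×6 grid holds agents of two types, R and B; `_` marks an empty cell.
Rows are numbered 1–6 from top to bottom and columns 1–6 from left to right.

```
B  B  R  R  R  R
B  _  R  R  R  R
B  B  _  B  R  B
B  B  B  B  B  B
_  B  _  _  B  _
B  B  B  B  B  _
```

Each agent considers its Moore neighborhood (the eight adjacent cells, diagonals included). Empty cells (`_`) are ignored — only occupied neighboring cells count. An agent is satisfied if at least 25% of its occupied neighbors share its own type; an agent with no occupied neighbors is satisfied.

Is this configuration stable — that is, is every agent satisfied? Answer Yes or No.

Yes

(1,1)B 2/2 satisfied
(1,2)B 2/4 satisfied
(1,3)R 3/4 satisfied
(1,4)R 5/5 satisfied
(1,5)R 5/5 satisfied
(1,6)R 3/3 satisfied
(2,1)B 4/4 satisfied
(2,3)R 3/6 satisfied
(2,4)R 6/7 satisfied
(2,5)R 6/8 satisfied
(2,6)R 4/5 satisfied
(3,1)B 4/4 satisfied
(3,2)B 5/6 satisfied
(3,4)B 3/7 satisfied
(3,5)R 3/8 satisfied
(3,6)B 2/5 satisfied
(4,1)B 4/4 satisfied
(4,2)B 5/5 satisfied
(4,3)B 5/5 satisfied
(4,4)B 4/5 satisfied
(4,5)B 5/6 satisfied
(4,6)B 3/4 satisfied
(5,2)B 6/6 satisfied
(5,5)B 5/5 satisfied
(6,1)B 2/2 satisfied
(6,2)B 3/3 satisfied
(6,3)B 3/3 satisfied
(6,4)B 3/3 satisfied
(6,5)B 2/2 satisfied
All meet the threshold, so the configuration is stable.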